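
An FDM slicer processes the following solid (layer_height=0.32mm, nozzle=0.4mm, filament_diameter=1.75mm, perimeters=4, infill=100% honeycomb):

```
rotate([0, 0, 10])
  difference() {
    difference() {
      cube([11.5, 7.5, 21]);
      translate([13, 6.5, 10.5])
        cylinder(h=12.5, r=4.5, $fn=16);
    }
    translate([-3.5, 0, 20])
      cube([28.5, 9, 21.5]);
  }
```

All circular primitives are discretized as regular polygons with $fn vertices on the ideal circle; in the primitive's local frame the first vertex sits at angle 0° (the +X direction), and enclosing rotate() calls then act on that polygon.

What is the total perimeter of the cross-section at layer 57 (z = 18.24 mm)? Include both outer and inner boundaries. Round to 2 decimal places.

36.51 mm

At z = 18.24 mm: the cube (footprint 11.5×7.5) is included at this height (perimeter 38.00 mm); the r=4.5 cylinder at (13, 6.5) gives a regular 16-gon of circumradius 4.5 (constant along its height) (perimeter = 2·16·4.500·sin(180°/16) = 28.09 mm); After the difference (first − rest): starting from the 11.5×7.5 cube, the r=4.5 cylinder at (13, 6.5) partially overlaps it — only the 11.87 mm² overlap (of its 61.99 mm²) is removed, clipping the outline — boundary = 36.51 mm; the cube at (-3.5, 0) is absent (z outside [20, 41.5]); After the difference (first − rest): none of the subtracted shapes is present at this height, so the result so far is unchanged — boundary = 36.51 mm; (whole slice rotated 10° about Z — lengths, areas and connectivity unchanged). Overall, the cross-section is a single solid region. Total boundary length (outer) = 36.51 mm.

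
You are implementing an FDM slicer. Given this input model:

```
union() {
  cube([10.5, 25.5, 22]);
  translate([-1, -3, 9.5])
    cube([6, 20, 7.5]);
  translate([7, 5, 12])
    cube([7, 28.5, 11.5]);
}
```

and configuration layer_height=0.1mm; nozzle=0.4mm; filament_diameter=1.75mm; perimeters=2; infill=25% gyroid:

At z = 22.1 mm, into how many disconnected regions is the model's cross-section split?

1

At z = 22.1 mm: the cube does not reach this height (z outside [0, 22]); the cube at (-1, -3) does not reach this height (z outside [9.5, 17]); the 7×28.5 cube at (7, 5) contributes its full rectangle; Combining (union): only the 7×28.5 cube at (7, 5) is present, so the union is just that shape — 1 connected region. The result has 1 disconnected region.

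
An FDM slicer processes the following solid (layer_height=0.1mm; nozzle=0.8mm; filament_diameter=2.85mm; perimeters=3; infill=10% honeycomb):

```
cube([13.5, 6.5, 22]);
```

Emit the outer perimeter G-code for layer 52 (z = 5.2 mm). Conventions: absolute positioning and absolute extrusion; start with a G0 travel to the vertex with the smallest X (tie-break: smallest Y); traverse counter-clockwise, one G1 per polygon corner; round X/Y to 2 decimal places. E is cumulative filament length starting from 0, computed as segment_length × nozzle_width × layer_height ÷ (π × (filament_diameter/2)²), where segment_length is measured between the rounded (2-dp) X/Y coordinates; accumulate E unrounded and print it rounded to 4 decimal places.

At z = 5.2 mm: the cube (footprint 13.5×6.5) is included at this height. The outline is a single polygon with 4 vertices. Extrusion per mm of travel: 0.8 × 0.1 / (π × 1.425²) = 0.012540. Accumulating E over each segment gives final E = 0.5016.

G0 X0.00 Y0.00 Z5.20
G1 X13.50 Y0.00 E0.1693
G1 X13.50 Y6.50 E0.2508
G1 X0.00 Y6.50 E0.4201
G1 X0.00 Y0.00 E0.5016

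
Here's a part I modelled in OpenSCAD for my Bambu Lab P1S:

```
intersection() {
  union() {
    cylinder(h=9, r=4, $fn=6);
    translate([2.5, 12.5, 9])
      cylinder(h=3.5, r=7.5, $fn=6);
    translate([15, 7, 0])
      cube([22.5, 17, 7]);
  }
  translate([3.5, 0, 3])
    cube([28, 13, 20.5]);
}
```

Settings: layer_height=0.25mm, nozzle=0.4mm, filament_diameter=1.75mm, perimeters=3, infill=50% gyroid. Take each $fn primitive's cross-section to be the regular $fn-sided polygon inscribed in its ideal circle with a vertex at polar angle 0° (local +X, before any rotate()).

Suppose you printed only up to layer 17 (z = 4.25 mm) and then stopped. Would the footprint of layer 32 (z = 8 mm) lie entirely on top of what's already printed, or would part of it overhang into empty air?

Compare the two slices. At z = 4.25: the cylinder: section is a regular 6-gon, circumradius r=4 (area = (6/2)·4.000²·sin(360°/6) = 41.57 mm²); the cylinder at (2.5, 12.5) is absent (z outside [9, 12.5]); the 22.5×17 cube at (15, 7) contributes its full rectangle (area 382.50 mm²); Taking the union: the 2 present regions are separate (no shared area or edge), so areas and boundary lengths simply add and each stays a separate island — area = 424.07 mm²; the 28×13 cube at (3.5, 0) contributes its full rectangle (area 364.00 mm²); Taking the intersection: the 28×13 cube at (3.5, 0) partially overlaps that combined region; clipping to the common part keeps 99.22 mm² — area = 99.22 mm². At z = 8: the r=4 cylinder contributes a regular 6-gon of circumradius 4 (area = (6/2)·4.000²·sin(360°/6) = 41.57 mm²); the cylinder at (2.5, 12.5) does not reach this height (z outside [9, 12.5]); the cube at (15, 7) does not reach this height (z outside [0, 7]); Taking the union: only the r=4 cylinder is present, so the union is just that shape — area = 41.57 mm²; the cube at (3.5, 0) is present — its section is the full 28×13 rectangle (area 364.00 mm²); Taking the intersection: the 28×13 cube at (3.5, 0) partially overlaps the result so far; clipping to the common part keeps 0.22 mm² — area = 0.22 mm². Checking containment: the cross-section at z = 8 is a subset of the cross-section at z = 4.25.

entirely on top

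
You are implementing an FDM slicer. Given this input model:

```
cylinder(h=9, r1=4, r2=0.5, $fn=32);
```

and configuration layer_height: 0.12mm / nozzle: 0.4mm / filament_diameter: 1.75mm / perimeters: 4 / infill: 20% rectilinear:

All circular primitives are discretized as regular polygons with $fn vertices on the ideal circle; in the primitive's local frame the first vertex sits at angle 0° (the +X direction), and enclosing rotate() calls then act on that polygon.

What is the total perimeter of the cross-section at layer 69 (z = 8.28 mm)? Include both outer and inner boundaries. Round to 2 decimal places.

At z = 8.28 mm: the cone contributes a regular 32-gon of circumradius 0.780 (interpolated between r1=4 and r2=0.5 at t=0.920) (perimeter = 2·32·0.780·sin(180°/32) = 4.89 mm). Overall, the cross-section is a single solid region. Total boundary length (outer) = 4.89 mm.

4.89 mm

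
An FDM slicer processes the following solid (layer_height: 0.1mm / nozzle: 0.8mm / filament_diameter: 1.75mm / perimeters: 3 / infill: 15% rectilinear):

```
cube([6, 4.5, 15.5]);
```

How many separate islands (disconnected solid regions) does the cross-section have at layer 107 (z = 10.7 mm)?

At z = 10.7 mm: the 6×4.5 cube contributes its full rectangle. Overall, the cross-section is a single solid region. Island count = 1.

1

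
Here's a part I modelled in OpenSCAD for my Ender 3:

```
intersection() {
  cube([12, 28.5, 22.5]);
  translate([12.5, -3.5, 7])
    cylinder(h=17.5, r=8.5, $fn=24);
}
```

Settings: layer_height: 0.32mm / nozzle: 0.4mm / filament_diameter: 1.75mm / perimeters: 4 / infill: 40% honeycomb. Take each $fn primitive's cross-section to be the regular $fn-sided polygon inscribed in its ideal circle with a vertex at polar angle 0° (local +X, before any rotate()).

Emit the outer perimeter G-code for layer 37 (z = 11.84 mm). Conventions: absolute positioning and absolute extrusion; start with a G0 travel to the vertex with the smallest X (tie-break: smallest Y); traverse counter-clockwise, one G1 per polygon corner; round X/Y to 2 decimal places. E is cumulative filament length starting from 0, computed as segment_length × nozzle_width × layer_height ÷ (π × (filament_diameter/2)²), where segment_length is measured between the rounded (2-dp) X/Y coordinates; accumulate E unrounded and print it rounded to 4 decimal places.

G0 X4.83 Y0.00 Z11.84
G1 X12.00 Y0.00 E0.3816
G1 X12.00 Y4.93 E0.6439
G1 X10.30 Y4.71 E0.7351
G1 X8.25 Y3.86 E0.8532
G1 X6.49 Y2.51 E0.9713
G1 X5.14 Y0.75 E1.0893
G1 X4.83 Y0.00 E1.1325

At z = 11.84 mm: the cube (footprint 12×28.5) is included at this height; the r=8.5 cylinder at (12.5, -3.5) gives a regular 24-gon of circumradius 8.5 (constant along its height); Taking the intersection: the r=8.5 cylinder at (12.5, -3.5) partially overlaps the 12×28.5 cube; clipping to the common part keeps 24.91 mm² — 1 connected region. The outline is a single polygon with 7 vertices. Extrusion per mm of travel: 0.4 × 0.32 / (π × 0.875²) = 0.053216. Accumulating E over each segment gives final E = 1.1325.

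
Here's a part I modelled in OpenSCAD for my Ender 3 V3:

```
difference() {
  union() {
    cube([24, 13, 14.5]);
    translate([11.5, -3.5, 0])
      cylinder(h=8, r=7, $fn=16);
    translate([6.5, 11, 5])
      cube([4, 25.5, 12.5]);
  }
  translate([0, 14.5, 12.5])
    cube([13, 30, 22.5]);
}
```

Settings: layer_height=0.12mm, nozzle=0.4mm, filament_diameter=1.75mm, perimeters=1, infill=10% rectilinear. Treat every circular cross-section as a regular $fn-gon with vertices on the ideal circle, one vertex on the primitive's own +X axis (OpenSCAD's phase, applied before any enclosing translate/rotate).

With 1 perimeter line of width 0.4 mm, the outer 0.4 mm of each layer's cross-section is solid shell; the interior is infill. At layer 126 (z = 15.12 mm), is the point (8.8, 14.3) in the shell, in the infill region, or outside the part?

At z = 15.12 mm: the cube is not intersected at this z (z outside [0, 14.5]); the cylinder at (11.5, -3.5) does not reach this height (z outside [0, 8]); the cube at (6.5, 11) is present — its section is the full 4×25.5 rectangle; Combining (union): only the 4×25.5 cube at (6.5, 11) is present, so the union is just that shape — 1 connected region; the cube at (0, 14.5) is present — its section is the full 13×30 rectangle; After the difference (first − rest): starting from the result so far, the 13×30 cube at (0, 14.5) partially overlaps it — only the 88.00 mm² overlap (of its 390.00 mm²) is removed, clipping the outline — 1 connected region. Overall, the cross-section is a single solid region. The nearest boundary edge runs (6.50, 14.50)→(10.50, 14.50); distance from the point to it = 0.20 mm. The point is inside the cross-section, 0.20 mm from the nearest boundary — within the 0.4 mm shell band (1 × 0.4).

shell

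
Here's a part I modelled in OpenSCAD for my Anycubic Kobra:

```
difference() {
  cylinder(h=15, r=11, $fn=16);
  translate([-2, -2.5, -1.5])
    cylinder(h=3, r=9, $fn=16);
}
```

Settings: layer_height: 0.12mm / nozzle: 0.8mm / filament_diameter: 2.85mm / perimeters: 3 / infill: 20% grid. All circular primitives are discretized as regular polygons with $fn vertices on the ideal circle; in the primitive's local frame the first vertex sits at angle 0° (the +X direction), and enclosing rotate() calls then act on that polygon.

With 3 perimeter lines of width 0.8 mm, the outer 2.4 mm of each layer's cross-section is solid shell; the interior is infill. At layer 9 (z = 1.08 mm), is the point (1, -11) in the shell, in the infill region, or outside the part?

At z = 1.08 mm: the r=11 cylinder gives a regular 16-gon of circumradius 11 (constant along its height); the cylinder at (-2, -2.5): section is a regular 16-gon, circumradius r=9; Taking the first minus the rest: starting from the r=11 cylinder, the r=9 cylinder at (-2, -2.5) partially overlaps it — only the 233.64 mm² overlap (of its 247.98 mm²) is removed, clipping the outline — 1 connected region. Overall, the cross-section is a single solid region. The nearest boundary edge runs (1.66, -10.67)→(4.36, -8.86); distance from the point to it = 0.74 mm. The point is not inside any of the regions above, so it lies outside the cross-section (0.74 mm from the nearest boundary).

outside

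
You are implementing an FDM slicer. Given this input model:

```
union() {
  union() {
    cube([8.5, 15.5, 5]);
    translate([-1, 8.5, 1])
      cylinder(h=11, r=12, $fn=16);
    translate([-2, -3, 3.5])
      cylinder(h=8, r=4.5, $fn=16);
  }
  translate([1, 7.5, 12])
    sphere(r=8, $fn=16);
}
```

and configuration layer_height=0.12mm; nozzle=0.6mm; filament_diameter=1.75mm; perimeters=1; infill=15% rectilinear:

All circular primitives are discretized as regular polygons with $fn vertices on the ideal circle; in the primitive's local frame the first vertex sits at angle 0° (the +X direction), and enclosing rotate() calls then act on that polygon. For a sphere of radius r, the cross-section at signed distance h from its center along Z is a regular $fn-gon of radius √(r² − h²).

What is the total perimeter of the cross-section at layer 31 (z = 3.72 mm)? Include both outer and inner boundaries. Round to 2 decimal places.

81.72 mm

At z = 3.72 mm: the cube (footprint 8.5×15.5) is included at this height (perimeter 48.00 mm); the r=12 cylinder at (-1, 8.5) gives a regular 16-gon of circumradius 12 (constant along its height) (perimeter = 2·16·12.000·sin(180°/16) = 74.91 mm); the cylinder at (-2, -3): section is a regular 16-gon, circumradius r=4.5 (perimeter = 2·16·4.500·sin(180°/16) = 28.09 mm); Taking the union: the regions partially overlap (shared area 162.14 mm²), so the edge portions inside another operand are dropped and the merged outline is re-measured after clipping — boundary = 81.72 mm; the sphere at (1, 7.5) is not intersected at this z (|z−center|=8.280 > r=8); Combining (union): only that combined region is present, so the union is just that shape — boundary = 81.72 mm. Overall, the cross-section is a single solid region. Total boundary length (outer) = 81.72 mm.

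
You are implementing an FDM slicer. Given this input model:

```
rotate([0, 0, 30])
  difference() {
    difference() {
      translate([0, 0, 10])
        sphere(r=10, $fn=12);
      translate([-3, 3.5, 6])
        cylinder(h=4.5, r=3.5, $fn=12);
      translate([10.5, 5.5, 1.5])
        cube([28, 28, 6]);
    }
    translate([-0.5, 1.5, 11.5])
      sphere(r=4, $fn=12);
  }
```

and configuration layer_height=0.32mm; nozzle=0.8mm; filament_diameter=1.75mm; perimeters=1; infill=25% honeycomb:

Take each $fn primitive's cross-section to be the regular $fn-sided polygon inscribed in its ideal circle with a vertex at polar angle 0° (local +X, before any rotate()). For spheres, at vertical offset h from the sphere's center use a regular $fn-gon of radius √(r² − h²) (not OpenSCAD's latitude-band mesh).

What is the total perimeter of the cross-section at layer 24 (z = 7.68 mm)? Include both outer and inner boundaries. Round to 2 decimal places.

At z = 7.68 mm: the r=10 sphere slices to a regular 12-gon of circumradius 9.727 (√(r²−h²) with h=2.32 from center) (perimeter = 2·12·9.727·sin(180°/12) = 60.42 mm); the r=3.5 cylinder at (-3, 3.5) gives a regular 12-gon of circumradius 3.5 (constant along its height) (perimeter = 2·12·3.500·sin(180°/12) = 21.74 mm); the cube at (10.5, 5.5) does not reach this height (z outside [1.5, 7.5]); Subtracting the remaining from the first: starting from the r=10 sphere, the r=3.5 cylinder at (-3, 3.5) lies wholly inside it (removes its full 36.75 mm² and its 21.74 mm outline becomes a hole wall) — boundary (outer + 1 inner loop) = 82.16 mm; the r=4 sphere at (-0.5, 1.5) contributes a regular 12-gon of circumradius √(4²−3.82²) = 1.186 (perimeter = 2·12·1.186·sin(180°/12) = 7.37 mm); After the difference (first − rest): starting from that combined region, the r=4 sphere at (-0.5, 1.5) partially overlaps it — only the 1.76 mm² overlap (of its 4.22 mm²) is removed, clipping the outline — boundary (outer + 1 inner loop) = 83.41 mm; (whole slice rotated 30° about Z — lengths, areas and connectivity unchanged). Overall, the cross-section is one region with 1 hole. Total boundary length (outer + inner) = 83.41 mm.

83.41 mm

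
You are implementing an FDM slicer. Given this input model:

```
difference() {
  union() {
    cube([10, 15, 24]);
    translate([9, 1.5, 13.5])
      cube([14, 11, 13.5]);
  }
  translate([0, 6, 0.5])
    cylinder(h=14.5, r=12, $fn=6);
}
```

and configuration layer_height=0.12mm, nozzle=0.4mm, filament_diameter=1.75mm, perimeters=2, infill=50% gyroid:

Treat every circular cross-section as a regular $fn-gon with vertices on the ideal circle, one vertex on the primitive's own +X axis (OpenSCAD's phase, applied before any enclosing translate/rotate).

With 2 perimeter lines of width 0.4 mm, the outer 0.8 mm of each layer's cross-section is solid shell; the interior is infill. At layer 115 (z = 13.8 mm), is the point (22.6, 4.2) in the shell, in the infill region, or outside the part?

shell

At z = 13.8 mm: the 10×15 cube contributes its full rectangle; the cube at (9, 1.5) (footprint 14×11) is included at this height; Combining (union): the regions partially overlap (shared area 11.00 mm²), so overlapping operands fuse into one piece — 1 connected region; the r=12 cylinder at (0, 6) contributes a regular 6-gon of circumradius 12; Subtracting the remaining from the first: starting from that combined region, the r=12 cylinder at (0, 6) partially overlaps it — only the 146.23 mm² overlap (of its 374.12 mm²) is removed, clipping the outline — 1 connected region. Overall, the cross-section is a single solid region. The nearest boundary edge runs (23.00, 12.50)→(23.00, 1.50); distance from the point to it = 0.40 mm. The point is inside the cross-section, 0.40 mm from the nearest boundary — within the 0.8 mm shell band (2 × 0.4).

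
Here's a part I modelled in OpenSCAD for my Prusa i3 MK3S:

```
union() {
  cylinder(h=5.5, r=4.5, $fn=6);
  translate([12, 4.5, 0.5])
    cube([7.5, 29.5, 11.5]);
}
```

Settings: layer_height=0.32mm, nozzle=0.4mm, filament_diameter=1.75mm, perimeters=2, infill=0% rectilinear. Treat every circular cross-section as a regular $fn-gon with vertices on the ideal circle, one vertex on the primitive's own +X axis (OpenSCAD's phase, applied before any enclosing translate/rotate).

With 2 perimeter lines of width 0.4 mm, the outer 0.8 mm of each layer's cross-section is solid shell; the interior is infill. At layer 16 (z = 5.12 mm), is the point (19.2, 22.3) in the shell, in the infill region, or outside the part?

At z = 5.12 mm: the r=4.5 cylinder contributes a regular 6-gon of circumradius 4.5; the cube at (12, 4.5) (footprint 7.5×29.5) is included at this height; Taking the union: the 2 present regions are separate (no shared area or edge), so areas and boundary lengths simply add and each stays a separate island — 2 connected regions. Overall, the cross-section has 2 separate islands. The nearest boundary edge runs (19.50, 34.00)→(19.50, 4.50); distance from the point to it = 0.30 mm. (Shell/infill is judged within the island containing the point — the largest one.) The point is inside the cross-section, 0.30 mm from the nearest boundary — within the 0.8 mm shell band (2 × 0.4).

shell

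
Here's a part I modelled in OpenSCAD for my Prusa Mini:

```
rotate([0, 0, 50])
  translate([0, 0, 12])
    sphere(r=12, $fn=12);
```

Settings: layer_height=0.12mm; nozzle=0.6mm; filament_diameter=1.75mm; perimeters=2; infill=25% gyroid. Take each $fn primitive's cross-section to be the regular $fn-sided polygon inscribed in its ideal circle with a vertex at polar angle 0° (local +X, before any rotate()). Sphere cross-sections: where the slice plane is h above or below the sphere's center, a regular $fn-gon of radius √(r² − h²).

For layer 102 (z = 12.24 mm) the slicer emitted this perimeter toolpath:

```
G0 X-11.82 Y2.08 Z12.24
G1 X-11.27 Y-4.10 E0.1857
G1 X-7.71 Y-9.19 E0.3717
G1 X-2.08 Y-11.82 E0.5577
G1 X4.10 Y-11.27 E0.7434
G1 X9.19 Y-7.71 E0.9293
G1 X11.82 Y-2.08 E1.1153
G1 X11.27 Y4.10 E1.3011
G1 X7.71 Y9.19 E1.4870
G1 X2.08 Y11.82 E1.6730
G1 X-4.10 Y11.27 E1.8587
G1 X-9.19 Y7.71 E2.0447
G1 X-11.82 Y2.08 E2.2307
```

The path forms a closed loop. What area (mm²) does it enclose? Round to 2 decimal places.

Apply the shoelace formula to the sequence of (X, Y) vertices; enclosed area = 431.76 mm².

431.76 mm²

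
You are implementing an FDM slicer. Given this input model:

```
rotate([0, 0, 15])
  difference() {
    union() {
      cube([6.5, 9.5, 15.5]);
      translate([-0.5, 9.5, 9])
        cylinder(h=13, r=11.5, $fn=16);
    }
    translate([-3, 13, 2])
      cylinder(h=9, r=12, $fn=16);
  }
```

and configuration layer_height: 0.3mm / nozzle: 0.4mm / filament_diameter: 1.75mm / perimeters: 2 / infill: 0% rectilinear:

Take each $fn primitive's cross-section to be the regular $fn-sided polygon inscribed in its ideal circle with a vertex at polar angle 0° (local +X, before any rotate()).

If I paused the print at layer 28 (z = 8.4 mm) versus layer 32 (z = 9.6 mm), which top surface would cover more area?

Layer 28 (z = 8.4): the cube (footprint 6.5×9.5) is included at this height (area 61.75 mm²); the cylinder at (-0.5, 9.5) is not intersected at this z (z outside [9, 22]); Taking the union: only the 6.5×9.5 cube is present, so the union is just that shape — area = 61.75 mm²; the r=12 cylinder at (-3, 13) gives a regular 16-gon of circumradius 12 (constant along its height) (area = (16/2)·12.000²·sin(360°/16) = 440.85 mm²); After the difference (first − rest): starting from that combined region (61.75 mm²), the r=12 cylinder at (-3, 13) partially overlaps it — only the 41.09 mm² overlap (of its 440.85 mm²) is removed, clipping the outline — area = 20.66 mm²; (rotated 15° about Z; rotation is an isometry so areas/perimeters/island counts are preserved). So its area = 20.66 mm². Layer 32 (z = 9.6): the cube (footprint 6.5×9.5) is included at this height (area 61.75 mm²); the r=11.5 cylinder at (-0.5, 9.5) contributes a regular 16-gon of circumradius 11.5 (area = (16/2)·11.500²·sin(360°/16) = 404.88 mm²); Combining (union): the regions partially overlap — summed areas 466.63 mm² minus the doubly-counted overlap 61.47 mm² gives 405.16 mm² — area = 405.16 mm²; the cylinder at (-3, 13): section is a regular 16-gon, circumradius r=12 (area = (16/2)·12.000²·sin(360°/16) = 440.85 mm²); After the difference (first − rest): starting from that combined region (405.16 mm²), the r=12 cylinder at (-3, 13) partially overlaps it — only the 322.97 mm² overlap (of its 440.85 mm²) is removed, clipping the outline — area = 82.19 mm²; (whole slice rotated 15° about Z — lengths, areas and connectivity unchanged). So its area = 82.19 mm². Layer 32 is larger (82.19 vs 20.66 mm²).

layer 32 (z = 9.6 mm)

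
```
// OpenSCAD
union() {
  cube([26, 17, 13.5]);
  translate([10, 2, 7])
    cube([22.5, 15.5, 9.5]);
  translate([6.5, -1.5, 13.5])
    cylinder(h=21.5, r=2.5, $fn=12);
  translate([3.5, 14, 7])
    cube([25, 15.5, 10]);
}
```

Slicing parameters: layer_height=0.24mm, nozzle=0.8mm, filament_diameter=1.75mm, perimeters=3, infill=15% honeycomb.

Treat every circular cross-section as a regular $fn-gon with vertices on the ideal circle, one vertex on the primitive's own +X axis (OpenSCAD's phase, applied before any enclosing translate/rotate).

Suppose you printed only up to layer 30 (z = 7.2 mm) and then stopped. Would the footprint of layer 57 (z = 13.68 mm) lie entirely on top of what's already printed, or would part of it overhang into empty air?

part overhangs

Compare the two slices. At z = 7.2: the cube is present — its section is the full 26×17 rectangle (area 442.00 mm²); the cube at (10, 2) (footprint 22.5×15.5) is included at this height (area 348.75 mm²); the cylinder at (6.5, -1.5) is absent (z outside [13.5, 35]); the cube at (3.5, 14) is present — its section is the full 25×15.5 rectangle (area 387.50 mm²); Taking the union: the regions partially overlap — summed areas 1178.25 mm² minus the doubly-counted overlap 324.25 mm² gives 854.00 mm² — area = 854.00 mm². At z = 13.68: the cube is absent (z outside [0, 13.5]); the 22.5×15.5 cube at (10, 2) contributes its full rectangle (area 348.75 mm²); the r=2.5 cylinder at (6.5, -1.5) contributes a regular 12-gon of circumradius 2.5 (area = (12/2)·2.500²·sin(360°/12) = 18.75 mm²); the 25×15.5 cube at (3.5, 14) contributes its full rectangle (area 387.50 mm²); Combining (union): the regions partially overlap — summed areas 755.00 mm² minus the doubly-counted overlap 64.75 mm² gives 690.25 mm² — area = 690.25 mm². Checking containment: at z = 13.68 the cross-section extends beyond the z = 7.2 cross-section by about 16.23 mm².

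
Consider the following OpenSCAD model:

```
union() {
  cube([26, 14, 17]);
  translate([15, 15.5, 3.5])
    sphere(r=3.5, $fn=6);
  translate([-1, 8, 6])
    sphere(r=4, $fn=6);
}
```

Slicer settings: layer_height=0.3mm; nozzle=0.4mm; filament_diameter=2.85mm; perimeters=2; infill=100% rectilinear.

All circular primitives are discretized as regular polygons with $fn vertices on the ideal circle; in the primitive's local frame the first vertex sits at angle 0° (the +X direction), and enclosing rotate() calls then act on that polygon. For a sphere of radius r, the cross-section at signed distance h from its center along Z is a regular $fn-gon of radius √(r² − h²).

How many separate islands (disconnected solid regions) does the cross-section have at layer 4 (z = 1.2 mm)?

1

At z = 1.2 mm: the cube is present — its section is the full 26×14 rectangle; the r=3.5 sphere at (15, 15.5) contributes a regular 6-gon of circumradius √(3.5²−2.3²) = 2.638; the sphere at (-1, 8) is not intersected at this z (|z−center|=4.800 > r=4); Merging all regions: the regions partially overlap (shared area 2.43 mm²), so overlapping operands fuse into one piece — 1 connected region. Overall, the cross-section is a single solid region. Island count = 1.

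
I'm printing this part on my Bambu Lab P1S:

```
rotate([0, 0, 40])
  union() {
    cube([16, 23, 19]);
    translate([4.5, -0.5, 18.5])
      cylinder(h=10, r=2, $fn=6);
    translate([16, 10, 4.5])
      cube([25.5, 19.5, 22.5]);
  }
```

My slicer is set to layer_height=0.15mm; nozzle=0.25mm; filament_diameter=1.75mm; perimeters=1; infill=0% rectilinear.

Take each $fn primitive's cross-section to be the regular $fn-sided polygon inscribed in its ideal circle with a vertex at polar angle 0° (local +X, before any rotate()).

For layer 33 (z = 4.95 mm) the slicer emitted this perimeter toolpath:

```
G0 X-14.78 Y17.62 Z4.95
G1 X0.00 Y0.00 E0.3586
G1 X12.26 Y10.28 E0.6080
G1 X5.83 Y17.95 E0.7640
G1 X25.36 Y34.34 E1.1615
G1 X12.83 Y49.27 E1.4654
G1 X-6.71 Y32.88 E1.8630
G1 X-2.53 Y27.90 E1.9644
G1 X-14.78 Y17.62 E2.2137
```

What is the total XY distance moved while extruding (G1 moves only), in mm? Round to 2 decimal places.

141.99 mm

Sum the Euclidean lengths of each G1 segment: total = 141.99 mm.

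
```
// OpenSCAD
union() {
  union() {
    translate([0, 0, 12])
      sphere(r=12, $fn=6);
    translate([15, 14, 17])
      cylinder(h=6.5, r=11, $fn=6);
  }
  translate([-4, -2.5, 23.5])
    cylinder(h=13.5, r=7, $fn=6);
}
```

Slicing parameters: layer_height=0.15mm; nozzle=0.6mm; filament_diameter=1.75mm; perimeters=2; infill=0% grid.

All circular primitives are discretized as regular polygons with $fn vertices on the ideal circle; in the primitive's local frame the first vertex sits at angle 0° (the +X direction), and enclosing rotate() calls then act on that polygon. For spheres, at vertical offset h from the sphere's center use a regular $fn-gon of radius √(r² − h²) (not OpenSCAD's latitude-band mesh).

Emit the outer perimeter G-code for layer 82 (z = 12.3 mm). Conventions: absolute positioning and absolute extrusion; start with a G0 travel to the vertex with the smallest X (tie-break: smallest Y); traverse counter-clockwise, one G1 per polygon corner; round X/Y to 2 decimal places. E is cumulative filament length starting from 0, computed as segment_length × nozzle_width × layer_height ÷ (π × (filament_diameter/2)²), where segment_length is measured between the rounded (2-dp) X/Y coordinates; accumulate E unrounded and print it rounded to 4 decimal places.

At z = 12.3 mm: the sphere: section is a regular 6-gon, circumradius = √(r²−h²) = √(12²−0.3²) = 11.996; the cylinder at (15, 14) is absent (z outside [17, 23.5]); Combining (union): only the r=12 sphere is present, so the union is just that shape — 1 connected region; the cylinder at (-4, -2.5) is absent (z outside [23.5, 37]); Merging all regions: only that combined region is present, so the union is just that shape — 1 connected region. The outline is a single polygon with 6 vertices. Extrusion per mm of travel: 0.6 × 0.15 / (π × 0.875²) = 0.037418. Accumulating E over each segment gives final E = 2.6938.

G0 X-12.00 Y0.00 Z12.30
G1 X-6.00 Y-10.39 E0.4489
G1 X6.00 Y-10.39 E0.8979
G1 X12.00 Y0.00 E1.3469
G1 X6.00 Y10.39 E1.7958
G1 X-6.00 Y10.39 E2.2448
G1 X-12.00 Y0.00 E2.6938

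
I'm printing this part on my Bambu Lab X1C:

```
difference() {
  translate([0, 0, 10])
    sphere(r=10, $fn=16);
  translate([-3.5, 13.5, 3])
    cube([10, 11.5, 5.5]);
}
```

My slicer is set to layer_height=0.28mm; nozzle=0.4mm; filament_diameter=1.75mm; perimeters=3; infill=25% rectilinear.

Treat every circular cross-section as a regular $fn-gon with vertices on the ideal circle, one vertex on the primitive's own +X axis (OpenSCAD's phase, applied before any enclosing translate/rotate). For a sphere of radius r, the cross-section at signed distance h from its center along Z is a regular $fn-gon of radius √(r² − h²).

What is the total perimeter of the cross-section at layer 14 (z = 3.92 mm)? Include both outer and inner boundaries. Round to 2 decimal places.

At z = 3.92 mm: the r=10 sphere slices to a regular 16-gon of circumradius 7.939 (√(r²−h²) with h=6.08 from center) (perimeter = 2·16·7.939·sin(180°/16) = 49.56 mm); the cube at (-3.5, 13.5) is present — its section is the full 10×11.5 rectangle (perimeter 43.00 mm); Subtracting the remaining from the first: starting from the r=10 sphere, the 10×11.5 cube at (-3.5, 13.5) misses the remaining region (no effect) — boundary = 49.56 mm. Overall, the cross-section is a single solid region. Total boundary length (outer) = 49.56 mm.

49.56 mm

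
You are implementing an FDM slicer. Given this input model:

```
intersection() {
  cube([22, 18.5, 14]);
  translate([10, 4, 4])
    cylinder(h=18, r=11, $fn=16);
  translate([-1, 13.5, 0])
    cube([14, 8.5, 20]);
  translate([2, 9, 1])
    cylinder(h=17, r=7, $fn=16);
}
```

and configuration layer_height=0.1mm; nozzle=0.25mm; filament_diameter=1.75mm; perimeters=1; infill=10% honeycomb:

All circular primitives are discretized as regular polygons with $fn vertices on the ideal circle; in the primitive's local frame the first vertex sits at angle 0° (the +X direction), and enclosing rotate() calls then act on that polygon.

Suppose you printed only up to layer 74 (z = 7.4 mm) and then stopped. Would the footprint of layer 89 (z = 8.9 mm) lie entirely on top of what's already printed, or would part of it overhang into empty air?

entirely on top

Compare the two slices. At z = 7.4: the 22×18.5 cube contributes its full rectangle (area 407.00 mm²); the r=11 cylinder at (10, 4) contributes a regular 16-gon of circumradius 11 (area = (16/2)·11.000²·sin(360°/16) = 370.44 mm²); the 14×8.5 cube at (-1, 13.5) contributes its full rectangle (area 119.00 mm²); the cylinder at (2, 9): section is a regular 16-gon, circumradius r=7 (area = (16/2)·7.000²·sin(360°/16) = 150.01 mm²); Taking the intersection: the r=11 cylinder at (10, 4) partially overlaps the 22×18.5 cube; clipping to the common part keeps 265.16 mm²; the 14×8.5 cube at (-1, 13.5) partially overlaps the running intersection; clipping to the common part keeps 8.49 mm²; the r=7 cylinder at (2, 9) partially overlaps the running intersection; clipping to the common part keeps 1.18 mm² — area = 1.18 mm². At z = 8.9: the 22×18.5 cube contributes its full rectangle (area 407.00 mm²); the r=11 cylinder at (10, 4) gives a regular 16-gon of circumradius 11 (constant along its height) (area = (16/2)·11.000²·sin(360°/16) = 370.44 mm²); the 14×8.5 cube at (-1, 13.5) contributes its full rectangle (area 119.00 mm²); the r=7 cylinder at (2, 9) gives a regular 16-gon of circumradius 7 (constant along its height) (area = (16/2)·7.000²·sin(360°/16) = 150.01 mm²); Taking the intersection: the r=11 cylinder at (10, 4) partially overlaps the 22×18.5 cube; clipping to the common part keeps 265.16 mm²; the 14×8.5 cube at (-1, 13.5) partially overlaps the running intersection; clipping to the common part keeps 8.49 mm²; the r=7 cylinder at (2, 9) partially overlaps the running intersection; clipping to the common part keeps 1.18 mm² — area = 1.18 mm². Checking containment: the cross-section at z = 8.9 is a subset of the cross-section at z = 7.4.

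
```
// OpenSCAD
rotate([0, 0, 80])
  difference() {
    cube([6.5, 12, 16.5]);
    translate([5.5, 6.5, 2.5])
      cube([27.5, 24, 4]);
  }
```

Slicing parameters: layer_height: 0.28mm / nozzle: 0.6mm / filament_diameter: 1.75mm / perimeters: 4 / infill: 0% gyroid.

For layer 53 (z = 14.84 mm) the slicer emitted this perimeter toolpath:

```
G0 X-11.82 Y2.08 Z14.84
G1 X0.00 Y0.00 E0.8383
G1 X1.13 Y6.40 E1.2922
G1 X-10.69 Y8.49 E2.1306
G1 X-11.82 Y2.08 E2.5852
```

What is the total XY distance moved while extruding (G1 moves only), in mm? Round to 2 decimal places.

Sum the Euclidean lengths of each G1 segment: total = 37.01 mm.

37.01 mm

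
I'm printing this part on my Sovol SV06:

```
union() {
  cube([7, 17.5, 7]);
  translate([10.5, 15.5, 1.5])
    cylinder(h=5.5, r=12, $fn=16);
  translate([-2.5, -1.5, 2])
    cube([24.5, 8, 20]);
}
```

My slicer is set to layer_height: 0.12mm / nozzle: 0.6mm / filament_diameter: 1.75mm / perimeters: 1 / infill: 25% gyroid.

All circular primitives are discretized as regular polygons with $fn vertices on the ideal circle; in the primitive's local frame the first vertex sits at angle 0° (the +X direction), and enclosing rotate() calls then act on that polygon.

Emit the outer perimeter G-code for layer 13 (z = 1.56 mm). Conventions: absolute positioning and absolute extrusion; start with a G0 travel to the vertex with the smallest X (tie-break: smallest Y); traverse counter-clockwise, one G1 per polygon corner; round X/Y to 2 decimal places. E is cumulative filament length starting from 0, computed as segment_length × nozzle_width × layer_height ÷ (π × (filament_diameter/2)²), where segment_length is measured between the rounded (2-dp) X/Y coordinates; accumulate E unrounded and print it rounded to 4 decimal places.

G0 X-1.50 Y15.50 Z1.56
G1 X-0.59 Y10.91 E0.1401
G1 X0.00 Y10.03 E0.1718
G1 X0.00 Y0.00 E0.4720
G1 X7.00 Y0.00 E0.6816
G1 X7.00 Y4.20 E0.8073
G1 X10.50 Y3.50 E0.9141
G1 X15.09 Y4.41 E1.0542
G1 X18.99 Y7.01 E1.1945
G1 X21.59 Y10.91 E1.3348
G1 X22.50 Y15.50 E1.4749
G1 X21.59 Y20.09 E1.6150
G1 X18.99 Y23.99 E1.7553
G1 X15.09 Y26.59 E1.8956
G1 X10.50 Y27.50 E2.0357
G1 X5.91 Y26.59 E2.1757
G1 X2.01 Y23.99 E2.3160
G1 X-0.59 Y20.09 E2.4563
G1 X-1.50 Y15.50 E2.5964

At z = 1.56 mm: the cube (footprint 7×17.5) is included at this height; the cylinder at (10.5, 15.5): section is a regular 16-gon, circumradius r=12; the cube at (-2.5, -1.5) is absent (z outside [2, 22]); Combining (union): the regions partially overlap (shared area 78.38 mm²), so overlapping operands fuse into one piece — 1 connected region. The outline is a single polygon with 18 vertices. Extrusion per mm of travel: 0.6 × 0.12 / (π × 0.875²) = 0.029934. Accumulating E over each segment gives final E = 2.5964.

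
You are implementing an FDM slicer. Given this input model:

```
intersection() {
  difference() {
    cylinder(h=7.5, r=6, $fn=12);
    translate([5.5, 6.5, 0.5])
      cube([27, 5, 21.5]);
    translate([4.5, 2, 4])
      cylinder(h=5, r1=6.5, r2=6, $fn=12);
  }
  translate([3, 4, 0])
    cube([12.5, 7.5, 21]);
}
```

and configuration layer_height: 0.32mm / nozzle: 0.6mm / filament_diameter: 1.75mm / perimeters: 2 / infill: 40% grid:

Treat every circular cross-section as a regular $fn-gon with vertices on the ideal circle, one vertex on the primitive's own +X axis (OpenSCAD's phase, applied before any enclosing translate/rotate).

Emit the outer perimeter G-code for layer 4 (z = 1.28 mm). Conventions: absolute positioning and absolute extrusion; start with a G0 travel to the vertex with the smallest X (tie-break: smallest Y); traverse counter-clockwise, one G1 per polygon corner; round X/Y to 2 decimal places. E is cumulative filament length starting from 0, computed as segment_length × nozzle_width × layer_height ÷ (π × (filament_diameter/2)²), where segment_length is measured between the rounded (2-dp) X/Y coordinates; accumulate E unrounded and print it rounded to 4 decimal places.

G0 X3.00 Y4.00 Z1.28
G1 X4.20 Y4.00 E0.0958
G1 X3.00 Y5.20 E0.2313
G1 X3.00 Y4.00 E0.3270

At z = 1.28 mm: the r=6 cylinder contributes a regular 12-gon of circumradius 6; the cube at (5.5, 6.5) is present — its section is the full 27×5 rectangle; the cone at (4.5, 2) is absent (z outside [4, 9]); Taking the first minus the rest: starting from the r=6 cylinder, the 27×5 cube at (5.5, 6.5) misses the remaining region (no effect) — 1 connected region; the cube at (3, 4) (footprint 12.5×7.5) is included at this height; After intersecting: the 12.5×7.5 cube at (3, 4) partially overlaps the result so far; clipping to the common part keeps 0.72 mm² — 1 connected region. The outline is a single polygon with 3 vertices. Extrusion per mm of travel: 0.6 × 0.32 / (π × 0.875²) = 0.079824. Accumulating E over each segment gives final E = 0.3270.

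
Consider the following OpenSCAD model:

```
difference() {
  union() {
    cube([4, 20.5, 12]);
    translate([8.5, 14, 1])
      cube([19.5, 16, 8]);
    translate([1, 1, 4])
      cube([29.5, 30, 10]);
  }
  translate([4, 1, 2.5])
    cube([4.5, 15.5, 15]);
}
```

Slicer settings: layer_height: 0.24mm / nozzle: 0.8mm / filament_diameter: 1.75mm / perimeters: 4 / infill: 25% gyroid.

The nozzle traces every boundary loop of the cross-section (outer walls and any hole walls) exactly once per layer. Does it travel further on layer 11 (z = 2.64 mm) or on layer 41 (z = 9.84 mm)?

layer 41 (z = 9.84 mm)

Layer 11 (z = 2.64): the cube is present — its section is the full 4×20.5 rectangle (perimeter 49.00 mm); the cube at (8.5, 14) (footprint 19.5×16) is included at this height (perimeter 71.00 mm); the cube at (1, 1) does not reach this height (z outside [4, 14]); Merging all regions: the 2 present regions are separate (no shared area or edge), so areas and boundary lengths simply add and each stays a separate island — boundary = 120.00 mm; the 4.5×15.5 cube at (4, 1) contributes its full rectangle (perimeter 40.00 mm); Subtracting the remaining from the first: starting from the result so far, the 4.5×15.5 cube at (4, 1) misses the remaining region (no effect) — boundary = 120.00 mm. So its perimeter = 120.00 mm. Layer 41 (z = 9.84): the cube (footprint 4×20.5) is included at this height (perimeter 49.00 mm); the cube at (8.5, 14) is not intersected at this z (z outside [1, 9]); the cube at (1, 1) (footprint 29.5×30) is included at this height (perimeter 119.00 mm); Combining (union): the regions partially overlap (shared area 58.50 mm²), so the edge portions inside another operand are dropped and the merged outline is re-measured after clipping — boundary = 123.00 mm; the cube at (4, 1) (footprint 4.5×15.5) is included at this height (perimeter 40.00 mm); Taking the first minus the rest: starting from the result so far, the 4.5×15.5 cube at (4, 1) lies inside it touching the edge (removes its full 69.75 mm²) — boundary = 154.00 mm. So its perimeter = 154.00 mm. Layer 41 is larger (154.00 vs 120.00 mm).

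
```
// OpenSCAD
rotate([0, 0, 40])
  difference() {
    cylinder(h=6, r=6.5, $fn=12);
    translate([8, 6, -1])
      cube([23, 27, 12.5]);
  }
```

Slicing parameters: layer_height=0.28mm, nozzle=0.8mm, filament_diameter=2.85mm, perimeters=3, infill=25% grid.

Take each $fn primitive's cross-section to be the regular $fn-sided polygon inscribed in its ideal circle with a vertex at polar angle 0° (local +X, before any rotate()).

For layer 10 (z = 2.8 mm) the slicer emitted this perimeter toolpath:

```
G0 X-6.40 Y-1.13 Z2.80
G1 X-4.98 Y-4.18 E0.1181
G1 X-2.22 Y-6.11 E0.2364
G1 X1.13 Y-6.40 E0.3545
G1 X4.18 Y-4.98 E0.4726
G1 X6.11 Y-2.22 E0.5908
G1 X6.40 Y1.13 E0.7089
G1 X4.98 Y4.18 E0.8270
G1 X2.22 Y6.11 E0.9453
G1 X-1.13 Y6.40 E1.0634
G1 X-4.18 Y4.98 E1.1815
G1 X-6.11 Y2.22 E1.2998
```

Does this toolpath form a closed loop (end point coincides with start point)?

Start point (G0): (-6.40, -1.13). End point (last G1): the path does not return to the start — open.

no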